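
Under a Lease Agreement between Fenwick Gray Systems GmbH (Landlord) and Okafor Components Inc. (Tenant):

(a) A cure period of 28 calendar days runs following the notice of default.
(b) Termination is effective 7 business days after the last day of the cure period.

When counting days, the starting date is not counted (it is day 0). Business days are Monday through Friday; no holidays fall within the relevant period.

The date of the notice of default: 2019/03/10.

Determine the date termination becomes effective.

The last day of the cure period: 28 calendar days after 2019/03/10 is 2019/04/07.
The date termination becomes effective: 7 business days after Sunday, 2019/04/07, skipping weekends — Apr 8, Apr 9, Apr 10, Apr 11, Apr 12, Apr 15, Apr 16 — lands on Tuesday, 2019/04/16.

2019/04/16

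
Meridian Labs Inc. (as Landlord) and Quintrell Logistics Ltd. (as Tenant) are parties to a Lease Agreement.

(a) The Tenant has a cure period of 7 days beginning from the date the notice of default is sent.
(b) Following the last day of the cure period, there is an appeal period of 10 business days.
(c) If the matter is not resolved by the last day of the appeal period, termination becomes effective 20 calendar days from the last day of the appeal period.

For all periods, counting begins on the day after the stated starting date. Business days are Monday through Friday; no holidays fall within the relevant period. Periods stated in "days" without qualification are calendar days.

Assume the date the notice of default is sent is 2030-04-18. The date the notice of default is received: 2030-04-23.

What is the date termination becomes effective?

2030-05-29

The last day of the cure period: 7 calendar days after 2030-04-18 is 2030-04-25.
From Thursday, 2030-04-25, 10 business days (Apr 26, Apr 29, Apr 30, May 1, May 2, May 3, May 6, May 7, May 8, May 9, skipping weekends) brings us to Thursday, 2030-05-09, which is the last day of the appeal period.
The date termination becomes effective: 2030-05-09 + 20 days = 2030-05-29.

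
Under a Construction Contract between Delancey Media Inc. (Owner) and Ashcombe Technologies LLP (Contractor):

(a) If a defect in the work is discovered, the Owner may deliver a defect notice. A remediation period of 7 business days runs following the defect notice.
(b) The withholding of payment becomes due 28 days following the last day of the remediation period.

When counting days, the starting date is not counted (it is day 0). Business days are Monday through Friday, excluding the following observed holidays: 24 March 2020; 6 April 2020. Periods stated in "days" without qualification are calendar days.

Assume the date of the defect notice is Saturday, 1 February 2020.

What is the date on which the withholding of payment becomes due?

The last day of the remediation period: 7 business days after Saturday, 1 February 2020, skipping weekends — Feb 3, Feb 4, Feb 5, Feb 6, Feb 7, Feb 10, Feb 11 — lands on Tuesday, 11 February 2020.
The date on which the withholding of payment becomes due: 11 February 2020 + 28 days = 10 March 2020.

10 March 2020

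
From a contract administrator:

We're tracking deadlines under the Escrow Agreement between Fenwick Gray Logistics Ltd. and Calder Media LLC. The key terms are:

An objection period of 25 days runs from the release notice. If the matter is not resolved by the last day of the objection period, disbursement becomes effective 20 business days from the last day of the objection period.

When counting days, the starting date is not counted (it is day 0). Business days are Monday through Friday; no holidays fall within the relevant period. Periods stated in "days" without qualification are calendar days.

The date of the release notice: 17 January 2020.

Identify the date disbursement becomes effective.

The last day of the objection period: 25 calendar days after 17 January 2020 is 11 February 2020.
The date disbursement becomes effective: 20 business days after Tuesday, 11 February 2020, skipping weekends — Feb 12, Feb 13, Feb 14, Feb 17, …, Mar 6, Mar 9, Mar 10 — lands on Tuesday, 10 March 2020.

10 March 2020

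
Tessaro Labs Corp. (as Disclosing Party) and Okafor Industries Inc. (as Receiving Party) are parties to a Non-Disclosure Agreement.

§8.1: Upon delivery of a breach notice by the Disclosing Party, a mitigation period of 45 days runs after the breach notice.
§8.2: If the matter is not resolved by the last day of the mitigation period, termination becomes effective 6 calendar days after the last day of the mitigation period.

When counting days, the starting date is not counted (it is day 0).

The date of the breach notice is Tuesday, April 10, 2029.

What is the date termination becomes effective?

Adding 45 calendar days to April 10, 2029 gives May 25, 2029, which is the last day of the mitigation period.
The date termination becomes effective: May 25, 2029 + 6 days = May 31, 2029.

May 31, 2029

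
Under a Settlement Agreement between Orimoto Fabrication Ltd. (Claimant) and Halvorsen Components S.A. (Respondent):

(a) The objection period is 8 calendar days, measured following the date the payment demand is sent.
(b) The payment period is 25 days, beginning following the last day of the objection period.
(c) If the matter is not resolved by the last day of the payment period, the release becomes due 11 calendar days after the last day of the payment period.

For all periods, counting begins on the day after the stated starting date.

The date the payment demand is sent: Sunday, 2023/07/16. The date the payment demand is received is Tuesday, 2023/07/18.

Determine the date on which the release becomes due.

2023/08/29

The last day of the objection period: 2023/07/16 + 8 days = 2023/07/24.
Adding 25 calendar days to 2023/07/24 gives 2023/08/18, which is the last day of the payment period.
Adding 11 calendar days to 2023/08/18 gives 2023/08/29, which is the date on which the release becomes due.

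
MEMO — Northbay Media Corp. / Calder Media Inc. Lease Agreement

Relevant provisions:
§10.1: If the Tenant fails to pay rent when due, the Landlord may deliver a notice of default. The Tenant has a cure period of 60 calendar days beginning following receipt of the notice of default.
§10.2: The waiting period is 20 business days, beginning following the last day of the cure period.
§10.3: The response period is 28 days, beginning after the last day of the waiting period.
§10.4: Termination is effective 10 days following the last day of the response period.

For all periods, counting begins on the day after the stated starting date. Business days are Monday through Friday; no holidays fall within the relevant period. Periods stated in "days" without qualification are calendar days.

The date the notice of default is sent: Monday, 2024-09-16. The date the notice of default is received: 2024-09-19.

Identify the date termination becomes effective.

The last day of the cure period: 2024-09-19 + 60 days = 2024-11-18.
The last day of the waiting period: 20 business days after Monday, 2024-11-18, skipping weekends — Nov 19, Nov 20, Nov 21, Nov 22, …, Dec 12, Dec 13, Dec 16 — lands on Monday, 2024-12-16.
The last day of the response period: 2024-12-16 + 28 days = 2025-01-13.
Adding 10 calendar days to 2025-01-13 gives 2025-01-23, which is the date termination becomes effective.

2025-01-23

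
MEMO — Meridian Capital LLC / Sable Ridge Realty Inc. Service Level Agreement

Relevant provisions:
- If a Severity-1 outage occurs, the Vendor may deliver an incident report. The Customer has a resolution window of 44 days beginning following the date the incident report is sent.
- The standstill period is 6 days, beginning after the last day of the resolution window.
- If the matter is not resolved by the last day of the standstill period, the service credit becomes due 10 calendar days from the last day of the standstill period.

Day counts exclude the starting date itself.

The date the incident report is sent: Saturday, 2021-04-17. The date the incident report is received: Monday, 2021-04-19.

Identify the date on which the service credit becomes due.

Adding 44 calendar days to 2021-04-17 gives 2021-05-31, which is the last day of the resolution window.
Adding 6 calendar days to 2021-05-31 gives 2021-06-06, which is the last day of the standstill period.
The date on which the service credit becomes due: 10 calendar days after 2021-06-06 is 2021-06-16.

2021-06-16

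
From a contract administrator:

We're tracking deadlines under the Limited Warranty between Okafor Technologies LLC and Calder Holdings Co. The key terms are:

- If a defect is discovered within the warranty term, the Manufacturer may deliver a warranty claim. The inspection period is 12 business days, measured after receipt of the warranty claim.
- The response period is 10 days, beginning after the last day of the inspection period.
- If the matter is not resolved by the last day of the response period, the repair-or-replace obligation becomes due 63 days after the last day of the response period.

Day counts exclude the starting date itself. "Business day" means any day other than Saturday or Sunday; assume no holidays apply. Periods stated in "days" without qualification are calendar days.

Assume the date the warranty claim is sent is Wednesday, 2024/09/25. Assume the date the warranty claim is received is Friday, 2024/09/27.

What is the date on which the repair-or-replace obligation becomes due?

From Friday, 2024/09/27, 12 business days (Sep 30, Oct 1, Oct 2, Oct 3, …, Oct 11, Oct 14, Oct 15, skipping weekends) brings us to Tuesday, 2024/10/15, which is the last day of the inspection period.
The last day of the response period: 2024/10/15 + 10 days = 2024/10/25.
Adding 63 calendar days to 2024/10/25 gives 2024/12/27, which is the date on which the repair-or-replace obligation becomes due.

2024/12/27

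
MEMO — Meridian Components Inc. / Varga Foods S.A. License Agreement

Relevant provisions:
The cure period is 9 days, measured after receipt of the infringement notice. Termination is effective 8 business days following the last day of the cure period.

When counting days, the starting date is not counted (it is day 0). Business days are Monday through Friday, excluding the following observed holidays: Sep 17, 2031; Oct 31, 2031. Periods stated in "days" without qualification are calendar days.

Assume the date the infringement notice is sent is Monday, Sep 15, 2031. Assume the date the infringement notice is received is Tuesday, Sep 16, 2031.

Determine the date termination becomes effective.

Oct 7, 2031

The last day of the cure period: 9 calendar days after Sep 16, 2031 is Sep 25, 2031.
From Thursday, Sep 25, 2031, 8 business days (Sep 26, Sep 29, Sep 30, Oct 1, Oct 2, Oct 3, Oct 6, Oct 7, skipping weekends) brings us to Tuesday, Oct 7, 2031, which is the date termination becomes effective.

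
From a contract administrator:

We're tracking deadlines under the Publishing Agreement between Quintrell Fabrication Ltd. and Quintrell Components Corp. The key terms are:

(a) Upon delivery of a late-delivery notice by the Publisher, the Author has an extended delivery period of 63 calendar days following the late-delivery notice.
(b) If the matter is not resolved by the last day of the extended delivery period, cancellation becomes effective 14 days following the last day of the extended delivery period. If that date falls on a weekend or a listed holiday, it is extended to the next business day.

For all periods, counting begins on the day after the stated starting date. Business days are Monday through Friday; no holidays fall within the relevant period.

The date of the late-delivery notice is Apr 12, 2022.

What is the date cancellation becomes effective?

Jun 28, 2022

The last day of the extended delivery period: Apr 12, 2022 + 63 days = Jun 14, 2022.
The date cancellation becomes effective: 14 calendar days after Jun 14, 2022 is Jun 28, 2022. Jun 28, 2022 is a Tuesday, so no roll-forward applies.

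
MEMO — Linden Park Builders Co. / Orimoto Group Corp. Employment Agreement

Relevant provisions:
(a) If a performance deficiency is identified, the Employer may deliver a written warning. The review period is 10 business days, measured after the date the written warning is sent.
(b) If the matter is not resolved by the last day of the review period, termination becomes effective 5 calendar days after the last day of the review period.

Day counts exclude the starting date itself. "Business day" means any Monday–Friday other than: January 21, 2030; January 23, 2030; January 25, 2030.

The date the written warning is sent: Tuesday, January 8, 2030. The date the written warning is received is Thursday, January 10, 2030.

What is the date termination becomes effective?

The last day of the review period: counting 10 business days from Tuesday, January 8, 2030 (Jan 9, Jan 10, Jan 11, Jan 14, Jan 15, Jan 16, Jan 17, Jan 18, Jan 22, Jan 24, skipping weekends and the listed holidays on Jan 21, Jan 23) reaches Thursday, January 24, 2030.
Adding 5 calendar days to January 24, 2030 gives January 29, 2030, which is the date termination becomes effective.

January 29, 2030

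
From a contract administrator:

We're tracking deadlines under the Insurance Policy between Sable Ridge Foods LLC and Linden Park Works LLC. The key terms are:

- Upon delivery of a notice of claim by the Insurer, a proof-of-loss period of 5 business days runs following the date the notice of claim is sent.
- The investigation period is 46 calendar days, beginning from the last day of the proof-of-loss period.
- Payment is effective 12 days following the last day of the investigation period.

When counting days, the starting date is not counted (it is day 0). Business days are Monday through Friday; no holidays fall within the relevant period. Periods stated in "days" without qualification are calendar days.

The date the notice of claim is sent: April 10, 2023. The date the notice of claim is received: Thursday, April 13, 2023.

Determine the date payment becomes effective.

June 14, 2023

From Monday, April 10, 2023, 5 business days (Apr 11, Apr 12, Apr 13, Apr 14, Apr 17, skipping weekends) brings us to Monday, April 17, 2023, which is the last day of the proof-of-loss period.
The last day of the investigation period: 46 calendar days after April 17, 2023 is June 2, 2023.
The date payment becomes effective: June 2, 2023 + 12 days = June 14, 2023.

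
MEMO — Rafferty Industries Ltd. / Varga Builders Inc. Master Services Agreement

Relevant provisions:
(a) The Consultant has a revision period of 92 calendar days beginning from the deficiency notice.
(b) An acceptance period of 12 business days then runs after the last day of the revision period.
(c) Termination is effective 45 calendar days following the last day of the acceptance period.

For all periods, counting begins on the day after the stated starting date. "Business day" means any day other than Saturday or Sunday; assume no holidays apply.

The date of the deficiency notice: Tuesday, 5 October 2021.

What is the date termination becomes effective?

7 March 2022

The last day of the revision period: 92 calendar days after 5 October 2021 is 5 January 2022.
The last day of the acceptance period: counting 12 business days from Wednesday, 5 January 2022 (Jan 6, Jan 7, Jan 10, Jan 11, …, Jan 19, Jan 20, Jan 21, skipping weekends) reaches Friday, 21 January 2022.
The date termination becomes effective: 21 January 2022 + 45 days = 7 March 2022.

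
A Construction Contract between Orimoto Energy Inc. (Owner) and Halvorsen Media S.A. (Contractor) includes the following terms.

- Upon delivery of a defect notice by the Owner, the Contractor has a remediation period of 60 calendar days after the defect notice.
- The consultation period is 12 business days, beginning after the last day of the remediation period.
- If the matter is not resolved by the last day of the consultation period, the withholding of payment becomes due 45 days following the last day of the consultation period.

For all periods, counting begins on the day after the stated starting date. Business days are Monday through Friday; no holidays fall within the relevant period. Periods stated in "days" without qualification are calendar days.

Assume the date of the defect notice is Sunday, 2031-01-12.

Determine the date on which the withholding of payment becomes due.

2031-05-15

Adding 60 calendar days to 2031-01-12 gives 2031-03-13, which is the last day of the remediation period.
The last day of the consultation period: 12 business days after Thursday, 2031-03-13, skipping weekends — Mar 14, Mar 17, Mar 18, Mar 19, …, Mar 27, Mar 28, Mar 31 — lands on Monday, 2031-03-31.
The date on which the withholding of payment becomes due: 45 calendar days after 2031-03-31 is 2031-05-15.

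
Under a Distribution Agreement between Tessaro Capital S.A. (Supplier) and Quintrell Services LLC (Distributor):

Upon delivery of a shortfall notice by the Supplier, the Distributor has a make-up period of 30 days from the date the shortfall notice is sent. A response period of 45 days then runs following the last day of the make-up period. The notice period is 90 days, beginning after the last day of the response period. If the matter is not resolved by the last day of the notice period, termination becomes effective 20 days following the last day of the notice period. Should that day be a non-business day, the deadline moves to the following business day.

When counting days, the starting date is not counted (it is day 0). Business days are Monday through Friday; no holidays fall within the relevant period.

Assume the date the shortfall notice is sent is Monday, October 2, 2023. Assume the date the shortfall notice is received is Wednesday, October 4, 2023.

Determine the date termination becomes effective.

April 4, 2024

The last day of the make-up period: 30 calendar days after October 2, 2023 is November 1, 2023.
The last day of the response period: November 1, 2023 + 45 days = December 16, 2023.
The last day of the notice period: December 16, 2023 + 90 days = March 15, 2024.
The date termination becomes effective: 20 calendar days after March 15, 2024 is April 4, 2024. April 4, 2024 is a Thursday, so no roll-forward applies.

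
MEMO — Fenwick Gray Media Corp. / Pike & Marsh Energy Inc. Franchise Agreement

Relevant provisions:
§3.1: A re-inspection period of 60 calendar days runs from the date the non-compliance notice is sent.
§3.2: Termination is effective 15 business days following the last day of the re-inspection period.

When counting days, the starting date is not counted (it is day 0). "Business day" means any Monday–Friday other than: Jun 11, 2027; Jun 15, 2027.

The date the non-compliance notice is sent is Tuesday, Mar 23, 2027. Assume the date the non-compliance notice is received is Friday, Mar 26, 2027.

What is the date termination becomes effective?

Jun 14, 2027

The last day of the re-inspection period: 60 calendar days after Mar 23, 2027 is May 22, 2027.
The date termination becomes effective: counting 15 business days from Saturday, May 22, 2027 (May 24, May 25, May 26, May 27, …, Jun 9, Jun 10, Jun 14, skipping weekends and the listed holiday on Jun 11) reaches Monday, Jun 14, 2027.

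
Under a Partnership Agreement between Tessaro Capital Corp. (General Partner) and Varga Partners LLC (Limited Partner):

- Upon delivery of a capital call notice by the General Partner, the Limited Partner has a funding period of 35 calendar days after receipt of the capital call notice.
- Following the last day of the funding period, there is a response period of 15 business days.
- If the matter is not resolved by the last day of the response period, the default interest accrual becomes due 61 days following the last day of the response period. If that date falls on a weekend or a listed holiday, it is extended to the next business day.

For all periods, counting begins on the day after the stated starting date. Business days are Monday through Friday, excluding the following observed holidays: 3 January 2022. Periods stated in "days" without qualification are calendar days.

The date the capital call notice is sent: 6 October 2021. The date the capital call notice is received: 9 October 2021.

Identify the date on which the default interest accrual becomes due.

The last day of the funding period: 9 October 2021 + 35 days = 13 November 2021.
The last day of the response period: counting 15 business days from Saturday, 13 November 2021 (Nov 15, Nov 16, Nov 17, Nov 18, …, Dec 1, Dec 2, Dec 3, skipping weekends) reaches Friday, 3 December 2021.
The date on which the default interest accrual becomes due: 3 December 2021 + 61 days = 2 February 2022. 2 February 2022 is a Wednesday and is not a listed holiday, so no roll-forward applies.

2 February 2022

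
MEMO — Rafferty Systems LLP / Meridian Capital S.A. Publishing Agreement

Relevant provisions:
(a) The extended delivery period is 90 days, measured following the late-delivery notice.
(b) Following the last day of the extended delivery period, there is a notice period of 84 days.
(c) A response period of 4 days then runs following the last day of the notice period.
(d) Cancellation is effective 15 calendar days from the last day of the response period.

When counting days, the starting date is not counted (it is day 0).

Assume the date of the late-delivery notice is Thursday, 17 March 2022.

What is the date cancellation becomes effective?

Adding 90 calendar days to 17 March 2022 gives 15 June 2022, which is the last day of the extended delivery period.
The last day of the notice period: 15 June 2022 + 84 days = 7 September 2022.
Adding 4 calendar days to 7 September 2022 gives 11 September 2022, which is the last day of the response period.
The date cancellation becomes effective: 15 calendar days after 11 September 2022 is 26 September 2022.

26 September 2022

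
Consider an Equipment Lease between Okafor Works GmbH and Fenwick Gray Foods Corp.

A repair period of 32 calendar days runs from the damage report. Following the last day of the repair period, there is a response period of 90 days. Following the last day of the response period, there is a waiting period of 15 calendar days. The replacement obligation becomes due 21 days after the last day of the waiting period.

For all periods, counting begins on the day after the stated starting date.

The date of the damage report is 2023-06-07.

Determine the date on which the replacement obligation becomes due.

2023-11-12

Adding 32 calendar days to 2023-06-07 gives 2023-07-09, which is the last day of the repair period.
Adding 90 calendar days to 2023-07-09 gives 2023-10-07, which is the last day of the response period.
Adding 15 calendar days to 2023-10-07 gives 2023-10-22, which is the last day of the waiting period.
Adding 21 calendar days to 2023-10-22 gives 2023-11-12, which is the date on which the replacement obligation becomes due.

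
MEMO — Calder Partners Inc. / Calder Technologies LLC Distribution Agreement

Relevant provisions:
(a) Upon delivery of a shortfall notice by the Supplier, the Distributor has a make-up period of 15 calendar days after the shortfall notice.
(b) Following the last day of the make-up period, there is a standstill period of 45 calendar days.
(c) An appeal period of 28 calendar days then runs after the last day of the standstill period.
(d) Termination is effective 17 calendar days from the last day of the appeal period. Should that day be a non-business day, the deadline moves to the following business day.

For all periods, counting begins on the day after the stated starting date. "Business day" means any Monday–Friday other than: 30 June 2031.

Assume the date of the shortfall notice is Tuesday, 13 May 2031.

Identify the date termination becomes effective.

26 August 2031

Adding 15 calendar days to 13 May 2031 gives 28 May 2031, which is the last day of the make-up period.
The last day of the standstill period: 45 calendar days after 28 May 2031 is 12 July 2031.
The last day of the appeal period: 28 calendar days after 12 July 2031 is 9 August 2031.
The date termination becomes effective: 9 August 2031 + 17 days = 26 August 2031. 26 August 2031 is a Tuesday and is not a listed holiday, so no roll-forward applies.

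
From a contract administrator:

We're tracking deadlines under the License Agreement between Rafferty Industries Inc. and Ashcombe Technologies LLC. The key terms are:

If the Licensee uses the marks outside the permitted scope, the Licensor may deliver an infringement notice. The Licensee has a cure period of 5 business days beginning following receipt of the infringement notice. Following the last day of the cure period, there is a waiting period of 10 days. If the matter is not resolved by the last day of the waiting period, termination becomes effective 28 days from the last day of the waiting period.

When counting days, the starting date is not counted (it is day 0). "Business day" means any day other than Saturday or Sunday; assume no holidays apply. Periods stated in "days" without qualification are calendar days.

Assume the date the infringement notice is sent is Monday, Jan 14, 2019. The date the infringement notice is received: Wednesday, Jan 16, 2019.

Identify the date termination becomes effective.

From Wednesday, Jan 16, 2019, 5 business days (Jan 17, Jan 18, Jan 21, Jan 22, Jan 23, skipping weekends) brings us to Wednesday, Jan 23, 2019, which is the last day of the cure period.
The last day of the waiting period: 10 calendar days after Jan 23, 2019 is Feb 2, 2019.
The date termination becomes effective: 28 calendar days after Feb 2, 2019 is Mar 2, 2019.

Mar 2, 2019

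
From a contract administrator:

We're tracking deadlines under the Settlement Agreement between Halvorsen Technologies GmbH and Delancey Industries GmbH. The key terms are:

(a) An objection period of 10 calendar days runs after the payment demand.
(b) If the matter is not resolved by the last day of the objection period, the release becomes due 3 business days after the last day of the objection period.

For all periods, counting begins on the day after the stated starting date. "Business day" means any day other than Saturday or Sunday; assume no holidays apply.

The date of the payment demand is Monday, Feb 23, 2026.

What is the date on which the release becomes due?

The last day of the objection period: Feb 23, 2026 + 10 days = Mar 5, 2026.
The date on which the release becomes due: counting 3 business days from Thursday, Mar 5, 2026 (Mar 6, Mar 9, Mar 10, skipping weekends) reaches Tuesday, Mar 10, 2026.

Mar 10, 2026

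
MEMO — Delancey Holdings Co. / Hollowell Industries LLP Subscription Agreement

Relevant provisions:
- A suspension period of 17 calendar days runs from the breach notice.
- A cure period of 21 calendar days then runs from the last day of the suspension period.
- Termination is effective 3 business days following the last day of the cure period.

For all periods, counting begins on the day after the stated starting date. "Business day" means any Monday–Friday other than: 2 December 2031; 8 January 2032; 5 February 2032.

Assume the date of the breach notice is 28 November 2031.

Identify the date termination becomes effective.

9 January 2032

Adding 17 calendar days to 28 November 2031 gives 15 December 2031, which is the last day of the suspension period.
The last day of the cure period: 21 calendar days after 15 December 2031 is 5 January 2032.
The date termination becomes effective: counting 3 business days from Monday, 5 January 2032 (Jan 6, Jan 7, Jan 9, skipping weekends and the listed holiday on Jan 8) reaches Friday, 9 January 2032.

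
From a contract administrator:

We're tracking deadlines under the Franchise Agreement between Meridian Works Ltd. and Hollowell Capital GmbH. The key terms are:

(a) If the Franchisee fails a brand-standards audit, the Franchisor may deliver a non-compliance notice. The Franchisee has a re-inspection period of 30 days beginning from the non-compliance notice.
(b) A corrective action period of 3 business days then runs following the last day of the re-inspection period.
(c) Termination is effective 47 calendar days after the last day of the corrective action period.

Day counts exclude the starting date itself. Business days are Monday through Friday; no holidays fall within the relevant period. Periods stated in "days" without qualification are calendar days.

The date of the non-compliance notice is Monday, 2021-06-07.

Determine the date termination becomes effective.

The last day of the re-inspection period: 2021-06-07 + 30 days = 2021-07-07.
From Wednesday, 2021-07-07, 3 business days (Jul 8, Jul 9, Jul 12, skipping weekends) brings us to Monday, 2021-07-12, which is the last day of the corrective action period.
The date termination becomes effective: 47 calendar days after 2021-07-12 is 2021-08-28.

2021-08-28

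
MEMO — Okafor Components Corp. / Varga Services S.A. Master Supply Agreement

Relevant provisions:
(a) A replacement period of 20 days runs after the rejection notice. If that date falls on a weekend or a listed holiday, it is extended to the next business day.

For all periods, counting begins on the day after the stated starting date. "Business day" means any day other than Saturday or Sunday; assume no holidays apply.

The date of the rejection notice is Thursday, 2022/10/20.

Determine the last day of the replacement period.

2022/11/09

The last day of the replacement period: 2022/10/20 + 20 days = 2022/11/09. 2022/11/09 is a Wednesday, so no roll-forward applies.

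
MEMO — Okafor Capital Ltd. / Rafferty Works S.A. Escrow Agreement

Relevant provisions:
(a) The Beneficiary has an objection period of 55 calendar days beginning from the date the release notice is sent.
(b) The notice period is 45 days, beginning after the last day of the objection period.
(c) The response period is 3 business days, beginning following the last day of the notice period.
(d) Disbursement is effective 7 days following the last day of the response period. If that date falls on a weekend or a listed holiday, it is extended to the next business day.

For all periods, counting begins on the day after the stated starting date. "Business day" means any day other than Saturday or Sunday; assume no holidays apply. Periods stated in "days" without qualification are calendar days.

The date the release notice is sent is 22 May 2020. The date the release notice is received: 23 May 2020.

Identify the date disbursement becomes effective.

The last day of the objection period: 22 May 2020 + 55 days = 16 July 2020.
The last day of the notice period: 16 July 2020 + 45 days = 30 August 2020.
The last day of the response period: 3 business days after Sunday, 30 August 2020, skipping weekends — Aug 31, Sep 1, Sep 2 — lands on Wednesday, 2 September 2020.
Adding 7 calendar days to 2 September 2020 gives 9 September 2020, which is the date disbursement becomes effective. 9 September 2020 is a Wednesday, so no roll-forward applies.

9 September 2020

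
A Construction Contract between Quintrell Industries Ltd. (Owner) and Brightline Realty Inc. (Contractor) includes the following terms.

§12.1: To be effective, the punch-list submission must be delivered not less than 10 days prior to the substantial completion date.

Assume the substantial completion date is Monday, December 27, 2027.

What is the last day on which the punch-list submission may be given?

December 27, 2027 minus 10 days is December 17, 2027.

December 17, 2027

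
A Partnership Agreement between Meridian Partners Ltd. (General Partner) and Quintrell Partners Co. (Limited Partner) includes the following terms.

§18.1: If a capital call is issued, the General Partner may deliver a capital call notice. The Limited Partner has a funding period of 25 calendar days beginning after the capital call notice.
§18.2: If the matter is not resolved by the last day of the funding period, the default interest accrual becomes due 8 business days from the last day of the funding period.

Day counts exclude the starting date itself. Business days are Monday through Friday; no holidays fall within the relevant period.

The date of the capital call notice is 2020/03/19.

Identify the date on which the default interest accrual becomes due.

The last day of the funding period: 25 calendar days after 2020/03/19 is 2020/04/13.
The date on which the default interest accrual becomes due: 8 business days after Monday, 2020/04/13, skipping weekends — Apr 14, Apr 15, Apr 16, Apr 17, Apr 20, Apr 21, Apr 22, Apr 23 — lands on Thursday, 2020/04/23.

2020/04/23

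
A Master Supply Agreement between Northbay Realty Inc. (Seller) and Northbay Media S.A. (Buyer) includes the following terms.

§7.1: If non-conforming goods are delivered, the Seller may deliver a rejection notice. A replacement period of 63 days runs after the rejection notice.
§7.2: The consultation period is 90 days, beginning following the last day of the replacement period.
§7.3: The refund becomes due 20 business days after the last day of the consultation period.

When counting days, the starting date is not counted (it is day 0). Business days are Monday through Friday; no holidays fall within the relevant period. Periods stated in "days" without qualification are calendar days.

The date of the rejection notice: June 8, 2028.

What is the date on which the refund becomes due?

The last day of the replacement period: June 8, 2028 + 63 days = August 10, 2028.
Adding 90 calendar days to August 10, 2028 gives November 8, 2028, which is the last day of the consultation period.
The date on which the refund becomes due: counting 20 business days from Wednesday, November 8, 2028 (Nov 9, Nov 10, Nov 13, Nov 14, …, Dec 4, Dec 5, Dec 6, skipping weekends) reaches Wednesday, December 6, 2028.

December 6, 2028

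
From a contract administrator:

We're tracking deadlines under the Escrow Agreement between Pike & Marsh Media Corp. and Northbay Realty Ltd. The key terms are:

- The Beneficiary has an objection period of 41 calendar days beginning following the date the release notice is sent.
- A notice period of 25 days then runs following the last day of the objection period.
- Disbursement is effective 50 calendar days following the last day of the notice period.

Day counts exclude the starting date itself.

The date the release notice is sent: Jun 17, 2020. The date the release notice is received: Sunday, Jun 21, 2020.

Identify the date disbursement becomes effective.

The last day of the objection period: Jun 17, 2020 + 41 days = Jul 28, 2020.
The last day of the notice period: 25 calendar days after Jul 28, 2020 is Aug 22, 2020.
The date disbursement becomes effective: Aug 22, 2020 + 50 days = Oct 11, 2020.

Oct 11, 2020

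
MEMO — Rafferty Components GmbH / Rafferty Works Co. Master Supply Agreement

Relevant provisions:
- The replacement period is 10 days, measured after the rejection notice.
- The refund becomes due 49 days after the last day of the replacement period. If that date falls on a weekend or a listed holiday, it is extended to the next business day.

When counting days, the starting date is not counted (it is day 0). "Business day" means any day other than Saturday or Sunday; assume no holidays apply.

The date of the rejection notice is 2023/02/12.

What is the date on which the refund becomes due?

The last day of the replacement period: 10 calendar days after 2023/02/12 is 2023/02/22.
The date on which the refund becomes due: 2023/02/22 + 49 days = 2023/04/12. 2023/04/12 is a Wednesday, so no roll-forward applies.

2023/04/12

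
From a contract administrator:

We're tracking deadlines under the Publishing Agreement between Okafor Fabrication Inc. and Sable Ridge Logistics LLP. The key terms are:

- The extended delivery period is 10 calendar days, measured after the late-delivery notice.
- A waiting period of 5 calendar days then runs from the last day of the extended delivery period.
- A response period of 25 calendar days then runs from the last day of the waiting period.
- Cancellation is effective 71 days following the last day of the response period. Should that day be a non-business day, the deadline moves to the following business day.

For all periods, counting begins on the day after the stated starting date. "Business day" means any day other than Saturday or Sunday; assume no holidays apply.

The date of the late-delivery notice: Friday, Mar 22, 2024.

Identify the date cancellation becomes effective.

Jul 11, 2024

The last day of the extended delivery period: 10 calendar days after Mar 22, 2024 is Apr 1, 2024.
The last day of the waiting period: 5 calendar days after Apr 1, 2024 is Apr 6, 2024.
The last day of the response period: 25 calendar days after Apr 6, 2024 is May 1, 2024.
The date cancellation becomes effective: 71 calendar days after May 1, 2024 is Jul 11, 2024. Jul 11, 2024 is a Thursday, so no roll-forward applies.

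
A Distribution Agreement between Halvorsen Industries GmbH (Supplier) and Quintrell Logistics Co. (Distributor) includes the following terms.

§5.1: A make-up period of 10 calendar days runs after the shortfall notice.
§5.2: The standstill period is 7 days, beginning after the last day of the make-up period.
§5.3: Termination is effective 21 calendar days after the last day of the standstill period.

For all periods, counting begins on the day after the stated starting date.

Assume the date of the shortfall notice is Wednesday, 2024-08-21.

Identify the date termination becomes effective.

2024-09-28

Adding 10 calendar days to 2024-08-21 gives 2024-08-31, which is the last day of the make-up period.
The last day of the standstill period: 7 calendar days after 2024-08-31 is 2024-09-07.
The date termination becomes effective: 21 calendar days after 2024-09-07 is 2024-09-28.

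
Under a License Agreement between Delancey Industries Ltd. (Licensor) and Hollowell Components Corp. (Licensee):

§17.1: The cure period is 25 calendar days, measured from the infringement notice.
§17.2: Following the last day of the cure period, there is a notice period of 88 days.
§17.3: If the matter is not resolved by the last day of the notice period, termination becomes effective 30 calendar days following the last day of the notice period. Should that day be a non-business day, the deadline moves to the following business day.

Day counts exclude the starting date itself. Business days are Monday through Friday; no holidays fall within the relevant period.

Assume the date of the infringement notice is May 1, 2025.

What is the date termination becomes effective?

September 22, 2025

The last day of the cure period: 25 calendar days after May 1, 2025 is May 26, 2025.
The last day of the notice period: May 26, 2025 + 88 days = August 22, 2025.
Adding 30 calendar days to August 22, 2025 gives September 21, 2025, which is the date termination becomes effective. That falls on a Sunday, so it rolls to the next business day, Monday, September 22, 2025.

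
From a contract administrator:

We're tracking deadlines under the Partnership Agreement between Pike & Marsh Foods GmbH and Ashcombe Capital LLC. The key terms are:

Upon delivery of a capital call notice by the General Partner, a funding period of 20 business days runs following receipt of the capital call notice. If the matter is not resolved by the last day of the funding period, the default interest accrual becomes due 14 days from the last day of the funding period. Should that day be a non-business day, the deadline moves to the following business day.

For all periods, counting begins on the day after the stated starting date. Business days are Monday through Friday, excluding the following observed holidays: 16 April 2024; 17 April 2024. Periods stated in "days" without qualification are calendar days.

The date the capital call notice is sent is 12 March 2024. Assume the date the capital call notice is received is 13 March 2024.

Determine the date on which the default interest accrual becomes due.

The last day of the funding period: 20 business days after Wednesday, 13 March 2024, skipping weekends — Mar 14, Mar 15, Mar 18, Mar 19, …, Apr 8, Apr 9, Apr 10 — lands on Wednesday, 10 April 2024.
The date on which the default interest accrual becomes due: 10 April 2024 + 14 days = 24 April 2024. 24 April 2024 is a Wednesday and is not a listed holiday, so no roll-forward applies.

24 April 2024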